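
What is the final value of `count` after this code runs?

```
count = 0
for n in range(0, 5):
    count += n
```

n=0: count = 0+0 = 0
n=1: count = 0+1 = 1
n=2: count = 1+2 = 3
n=3: count = 3+3 = 6
n=4: count = 6+4 = 10

10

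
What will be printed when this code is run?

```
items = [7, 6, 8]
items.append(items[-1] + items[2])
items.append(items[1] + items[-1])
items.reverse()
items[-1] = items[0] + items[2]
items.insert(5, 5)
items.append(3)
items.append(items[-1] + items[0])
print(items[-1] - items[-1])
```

append items[-1]+items[2] = 8+8 = 16 → [7, 6, 8, 16]
append items[1]+items[-1] = 6+16 = 22 → [7, 6, 8, 16, 22]
reverse → [22, 16, 8, 6, 7]
items[-1] = items[0]+items[2] = 22+8 = 30 → [22, 16, 8, 6, 30]
insert 5 at 5 → [22, 16, 8, 6, 30, 5]
append 3 → [22, 16, 8, 6, 30, 5, 3]
append items[-1]+items[0] = 3+22 = 25 → [22, 16, 8, 6, 30, 5, 3, 25]
items[-1]-items[-1] = 25-25 = 0

0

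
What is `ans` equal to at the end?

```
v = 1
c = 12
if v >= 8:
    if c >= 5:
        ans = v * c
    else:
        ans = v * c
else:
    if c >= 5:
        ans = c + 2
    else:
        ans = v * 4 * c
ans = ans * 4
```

v=1, c=12
v >= 8 is False; c >= 5 is True
→ ans = c + 2 = 14
ans = 14*4 = 56

56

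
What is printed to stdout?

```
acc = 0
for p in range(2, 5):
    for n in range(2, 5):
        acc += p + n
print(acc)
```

54

p=2,n=2: acc = 0+4 = 4
p=2,n=3: acc = 4+5 = 9
p=2,n=4: acc = 9+6 = 15
p=3,n=2: acc = 15+5 = 20
p=3,n=3: acc = 20+6 = 26
p=3,n=4: acc = 26+7 = 33
p=4,n=2: acc = 33+6 = 39
p=4,n=3: acc = 39+7 = 46
p=4,n=4: acc = 46+8 = 54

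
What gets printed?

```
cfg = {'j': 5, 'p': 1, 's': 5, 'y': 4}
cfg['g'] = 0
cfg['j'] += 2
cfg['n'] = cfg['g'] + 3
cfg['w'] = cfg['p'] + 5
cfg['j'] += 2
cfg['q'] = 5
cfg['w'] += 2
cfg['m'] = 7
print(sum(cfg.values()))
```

42

cfg['g'] = 0 → {'j': 5, 'p': 1, 's': 5, 'y': 4, 'g': 0}
cfg['j'] = 5+2 = 7 → {'j': 7, 'p': 1, 's': 5, 'y': 4, 'g': 0}
cfg['n'] = cfg['g']+3 = 3 → {'j': 7, 'p': 1, 's': 5, 'y': 4, 'g': 0, 'n': 3}
cfg['w'] = cfg['p']+5 = 6 → {'j': 7, 'p': 1, 's': 5, 'y': 4, 'g': 0, 'n': 3, 'w': 6}
cfg['j'] = 7+2 = 9 → {'j': 9, 'p': 1, 's': 5, 'y': 4, 'g': 0, 'n': 3, 'w': 6}
cfg['q'] = 5 → {'j': 9, 'p': 1, 's': 5, 'y': 4, 'g': 0, 'n': 3, 'w': 6, 'q': 5}
cfg['w'] = 6+2 = 8 → {'j': 9, 'p': 1, 's': 5, 'y': 4, 'g': 0, 'n': 3, 'w': 8, 'q': 5}
cfg['m'] = 7 → {'j': 9, 'p': 1, 's': 5, 'y': 4, 'g': 0, 'n': 3, 'w': 8, 'q': 5, 'm': 7}
sum of values = 42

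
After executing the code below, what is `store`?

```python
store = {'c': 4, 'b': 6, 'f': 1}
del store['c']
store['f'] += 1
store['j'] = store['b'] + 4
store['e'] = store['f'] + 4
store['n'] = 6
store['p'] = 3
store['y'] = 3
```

{'b': 6, 'f': 2, 'j': 10, 'e': 6, 'n': 6, 'p': 3, 'y': 3}

del 'c' → {'b': 6, 'f': 1}
store['f'] = 1+1 = 2 → {'b': 6, 'f': 2}
store['j'] = store['b']+4 = 10 → {'b': 6, 'f': 2, 'j': 10}
store['e'] = store['f']+4 = 6 → {'b': 6, 'f': 2, 'j': 10, 'e': 6}
store['n'] = 6 → {'b': 6, 'f': 2, 'j': 10, 'e': 6, 'n': 6}
store['p'] = 3 → {'b': 6, 'f': 2, 'j': 10, 'e': 6, 'n': 6, 'p': 3}
store['y'] = 3 → {'b': 6, 'f': 2, 'j': 10, 'e': 6, 'n': 6, 'p': 3, 'y': 3}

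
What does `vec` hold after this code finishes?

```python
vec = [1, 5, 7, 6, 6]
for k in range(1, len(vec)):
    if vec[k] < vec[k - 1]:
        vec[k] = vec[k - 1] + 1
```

[1, 5, 7, 8, 9]

k=1: 5>=1, unchanged → [1, 5, 7, 6, 6]
k=2: 7>=5, unchanged → [1, 5, 7, 6, 6]
k=3: 6<7, vec[3] = 7+1 = 8 → [1, 5, 7, 8, 6]
k=4: 6<8, vec[4] = 8+1 = 9 → [1, 5, 7, 8, 9]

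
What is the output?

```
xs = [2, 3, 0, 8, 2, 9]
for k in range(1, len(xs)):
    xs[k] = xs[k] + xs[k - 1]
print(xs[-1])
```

24

k=1: xs[1] = 3+2 = 5 → [2, 5, 0, 8, 2, 9]
k=2: xs[2] = 0+5 = 5 → [2, 5, 5, 8, 2, 9]
k=3: xs[3] = 8+5 = 13 → [2, 5, 5, 13, 2, 9]
k=4: xs[4] = 2+13 = 15 → [2, 5, 5, 13, 15, 9]
k=5: xs[5] = 9+15 = 24 → [2, 5, 5, 13, 15, 24]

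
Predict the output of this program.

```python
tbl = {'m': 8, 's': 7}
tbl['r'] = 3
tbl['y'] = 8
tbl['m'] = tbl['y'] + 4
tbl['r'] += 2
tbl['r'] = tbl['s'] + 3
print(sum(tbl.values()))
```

tbl['r'] = 3 → {'m': 8, 's': 7, 'r': 3}
tbl['y'] = 8 → {'m': 8, 's': 7, 'r': 3, 'y': 8}
tbl['m'] = tbl['y']+4 = 12 → {'m': 12, 's': 7, 'r': 3, 'y': 8}
tbl['r'] = 3+2 = 5 → {'m': 12, 's': 7, 'r': 5, 'y': 8}
tbl['r'] = tbl['s']+3 = 10 → {'m': 12, 's': 7, 'r': 10, 'y': 8}
sum of values = 37

37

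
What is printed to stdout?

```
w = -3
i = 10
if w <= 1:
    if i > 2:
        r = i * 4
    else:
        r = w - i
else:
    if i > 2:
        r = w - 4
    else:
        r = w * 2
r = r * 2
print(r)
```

80

w=-3, i=10
w <= 1 is True; i > 2 is True
→ r = i * 4 = 40
r = 40*2 = 80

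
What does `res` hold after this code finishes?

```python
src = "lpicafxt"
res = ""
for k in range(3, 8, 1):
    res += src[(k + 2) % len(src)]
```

'fxtlp'

k=3: add src[5]='f' → 'f'
k=4: add src[6]='x' → 'fx'
k=5: add src[7]='t' → 'fxt'
k=6: add src[0]='l' → 'fxtl'
k=7: add src[1]='p' → 'fxtlp'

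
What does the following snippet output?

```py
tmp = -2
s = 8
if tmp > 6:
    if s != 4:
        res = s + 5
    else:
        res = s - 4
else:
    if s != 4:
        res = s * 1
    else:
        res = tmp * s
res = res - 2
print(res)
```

tmp=-2, s=8
tmp > 6 is False; s != 4 is True
→ res = s * 1 = 8
res = 8-2 = 6

6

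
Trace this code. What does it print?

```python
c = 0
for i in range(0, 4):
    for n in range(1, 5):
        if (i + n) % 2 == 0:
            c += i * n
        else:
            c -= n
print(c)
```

8

i=0,n=1: odd sum, c = 0-1 = -1
i=0,n=2: even sum, c = (-1)+0 = -1
i=0,n=3: odd sum, c = (-1)-3 = -4
i=0,n=4: even sum, c = (-4)+0 = -4
i=1,n=1: even sum, c = (-4)+1 = -3
i=1,n=2: odd sum, c = (-3)-2 = -5
i=1,n=3: even sum, c = (-5)+3 = -2
i=1,n=4: odd sum, c = (-2)-4 = -6
i=2,n=1: odd sum, c = (-6)-1 = -7
i=2,n=2: even sum, c = (-7)+4 = -3
i=2,n=3: odd sum, c = (-3)-3 = -6
i=2,n=4: even sum, c = (-6)+8 = 2
i=3,n=1: even sum, c = 2+3 = 5
i=3,n=2: odd sum, c = 5-2 = 3
i=3,n=3: even sum, c = 3+9 = 12
i=3,n=4: odd sum, c = 12-4 = 8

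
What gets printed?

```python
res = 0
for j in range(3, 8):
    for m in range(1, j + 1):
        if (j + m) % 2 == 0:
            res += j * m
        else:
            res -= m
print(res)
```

232

j=3,m=1: even sum, res = 0+3 = 3
j=3,m=2: odd sum, res = 3-2 = 1
j=3,m=3: even sum, res = 1+9 = 10
j=4,m=1: odd sum, res = 10-1 = 9
j=4,m=2: even sum, res = 9+8 = 17
j=4,m=3: odd sum, res = 17-3 = 14
j=4,m=4: even sum, res = 14+16 = 30
j=5,m=1: even sum, res = 30+5 = 35
j=5,m=2: odd sum, res = 35-2 = 33
j=5,m=3: even sum, res = 33+15 = 48
j=5,m=4: odd sum, res = 48-4 = 44
j=5,m=5: even sum, res = 44+25 = 69
j=6,m=1: odd sum, res = 69-1 = 68
j=6,m=2: even sum, res = 68+12 = 80
j=6,m=3: odd sum, res = 80-3 = 77
j=6,m=4: even sum, res = 77+24 = 101
j=6,m=5: odd sum, res = 101-5 = 96
j=6,m=6: even sum, res = 96+36 = 132
j=7,m=1: even sum, res = 132+7 = 139
j=7,m=2: odd sum, res = 139-2 = 137
j=7,m=3: even sum, res = 137+21 = 158
j=7,m=4: odd sum, res = 158-4 = 154
j=7,m=5: even sum, res = 154+35 = 189
j=7,m=6: odd sum, res = 189-6 = 183
j=7,m=7: even sum, res = 183+49 = 232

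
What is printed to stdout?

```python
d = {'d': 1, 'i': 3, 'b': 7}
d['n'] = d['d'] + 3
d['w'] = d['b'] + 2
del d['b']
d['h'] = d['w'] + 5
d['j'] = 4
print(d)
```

d['n'] = d['d']+3 = 4 → {'d': 1, 'i': 3, 'b': 7, 'n': 4}
d['w'] = d['b']+2 = 9 → {'d': 1, 'i': 3, 'b': 7, 'n': 4, 'w': 9}
del 'b' → {'d': 1, 'i': 3, 'n': 4, 'w': 9}
d['h'] = d['w']+5 = 14 → {'d': 1, 'i': 3, 'n': 4, 'w': 9, 'h': 14}
d['j'] = 4 → {'d': 1, 'i': 3, 'n': 4, 'w': 9, 'h': 14, 'j': 4}

{'d': 1, 'i': 3, 'n': 4, 'w': 9, 'h': 14, 'j': 4}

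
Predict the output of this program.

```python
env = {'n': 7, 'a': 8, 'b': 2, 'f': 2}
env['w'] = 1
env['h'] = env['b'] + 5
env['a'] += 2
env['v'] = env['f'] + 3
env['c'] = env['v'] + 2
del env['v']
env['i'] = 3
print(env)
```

{'n': 7, 'a': 10, 'b': 2, 'f': 2, 'w': 1, 'h': 7, 'c': 7, 'i': 3}

env['w'] = 1 → {'n': 7, 'a': 8, 'b': 2, 'f': 2, 'w': 1}
env['h'] = env['b']+5 = 7 → {'n': 7, 'a': 8, 'b': 2, 'f': 2, 'w': 1, 'h': 7}
env['a'] = 8+2 = 10 → {'n': 7, 'a': 10, 'b': 2, 'f': 2, 'w': 1, 'h': 7}
env['v'] = env['f']+3 = 5 → {'n': 7, 'a': 10, 'b': 2, 'f': 2, 'w': 1, 'h': 7, 'v': 5}
env['c'] = env['v']+2 = 7 → {'n': 7, 'a': 10, 'b': 2, 'f': 2, 'w': 1, 'h': 7, 'v': 5, 'c': 7}
del 'v' → {'n': 7, 'a': 10, 'b': 2, 'f': 2, 'w': 1, 'h': 7, 'c': 7}
env['i'] = 3 → {'n': 7, 'a': 10, 'b': 2, 'f': 2, 'w': 1, 'h': 7, 'c': 7, 'i': 3}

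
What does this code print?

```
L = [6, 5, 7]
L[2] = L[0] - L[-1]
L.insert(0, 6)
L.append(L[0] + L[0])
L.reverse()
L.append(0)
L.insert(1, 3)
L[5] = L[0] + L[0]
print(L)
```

L[2] = L[0]-L[-1] = 6-7 = -1 → [6, 5, -1]
insert 6 at 0 → [6, 6, 5, -1]
append L[0]+L[0] = 6+6 = 12 → [6, 6, 5, -1, 12]
reverse → [12, -1, 5, 6, 6]
append 0 → [12, -1, 5, 6, 6, 0]
insert 3 at 1 → [12, 3, -1, 5, 6, 6, 0]
L[5] = L[0]+L[0] = 12+12 = 24 → [12, 3, -1, 5, 6, 24, 0]

[12, 3, -1, 5, 6, 24, 0]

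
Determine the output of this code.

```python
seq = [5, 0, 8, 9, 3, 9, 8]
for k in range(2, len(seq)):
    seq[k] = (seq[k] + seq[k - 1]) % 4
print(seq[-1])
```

1

k=2: seq[2] = (8+0)%4 = 0 → [5, 0, 0, 9, 3, 9, 8]
k=3: seq[3] = (9+0)%4 = 1 → [5, 0, 0, 1, 3, 9, 8]
k=4: seq[4] = (3+1)%4 = 0 → [5, 0, 0, 1, 0, 9, 8]
k=5: seq[5] = (9+0)%4 = 1 → [5, 0, 0, 1, 0, 1, 8]
k=6: seq[6] = (8+1)%4 = 1 → [5, 0, 0, 1, 0, 1, 1]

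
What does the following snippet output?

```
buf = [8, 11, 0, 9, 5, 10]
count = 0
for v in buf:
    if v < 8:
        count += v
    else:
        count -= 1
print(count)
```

1

v=8: not <8, count = 0-1 = -1
v=11: not <8, count = (-1)-1 = -2
v=0: <8, count = (-2)+0 = -2
v=9: not <8, count = (-2)-1 = -3
v=5: <8, count = (-3)+5 = 2
v=10: not <8, count = 2-1 = 1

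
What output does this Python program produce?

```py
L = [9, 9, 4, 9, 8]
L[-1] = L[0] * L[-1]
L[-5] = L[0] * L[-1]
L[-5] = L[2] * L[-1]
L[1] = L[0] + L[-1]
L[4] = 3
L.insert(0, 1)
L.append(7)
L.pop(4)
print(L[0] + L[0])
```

L[-1] = L[0]*L[-1] = 9*8 = 72 → [9, 9, 4, 9, 72]
L[-5] = L[0]*L[-1] = 9*72 = 648 → [648, 9, 4, 9, 72]
L[-5] = L[2]*L[-1] = 4*72 = 288 → [288, 9, 4, 9, 72]
L[1] = L[0]+L[-1] = 288+72 = 360 → [288, 360, 4, 9, 72]
L[4] = 3 → [288, 360, 4, 9, 3]
insert 1 at 0 → [1, 288, 360, 4, 9, 3]
append 7 → [1, 288, 360, 4, 9, 3, 7]
pop(4) removes 9 → [1, 288, 360, 4, 3, 7]
L[0]+L[0] = 1+1 = 2

2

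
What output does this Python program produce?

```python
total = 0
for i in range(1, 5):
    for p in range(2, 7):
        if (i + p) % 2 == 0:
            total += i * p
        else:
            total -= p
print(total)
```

i=1,p=2: odd sum, total = 0-2 = -2
i=1,p=3: even sum, total = (-2)+3 = 1
i=1,p=4: odd sum, total = 1-4 = -3
i=1,p=5: even sum, total = (-3)+5 = 2
i=1,p=6: odd sum, total = 2-6 = -4
i=2,p=2: even sum, total = (-4)+4 = 0
i=2,p=3: odd sum, total = 0-3 = -3
i=2,p=4: even sum, total = (-3)+8 = 5
i=2,p=5: odd sum, total = 5-5 = 0
i=2,p=6: even sum, total = 0+12 = 12
i=3,p=2: odd sum, total = 12-2 = 10
i=3,p=3: even sum, total = 10+9 = 19
i=3,p=4: odd sum, total = 19-4 = 15
i=3,p=5: even sum, total = 15+15 = 30
i=3,p=6: odd sum, total = 30-6 = 24
i=4,p=2: even sum, total = 24+8 = 32
i=4,p=3: odd sum, total = 32-3 = 29
i=4,p=4: even sum, total = 29+16 = 45
i=4,p=5: odd sum, total = 45-5 = 40
i=4,p=6: even sum, total = 40+24 = 64

64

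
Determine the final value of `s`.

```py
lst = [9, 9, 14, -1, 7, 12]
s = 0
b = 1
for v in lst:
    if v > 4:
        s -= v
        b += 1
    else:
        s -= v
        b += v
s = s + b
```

v=9: >4, s = 0-9 = -9; b=2
v=9: >4, s = (-9)-9 = -18; b=3
v=14: >4, s = (-18)-14 = -32; b=4
v=-1: not >4, s = (-32)-(-1) = -31; b=3
v=7: >4, s = (-31)-7 = -38; b=4
v=12: >4, s = (-38)-12 = -50; b=5
s+b = (-50)+5 = -45

-45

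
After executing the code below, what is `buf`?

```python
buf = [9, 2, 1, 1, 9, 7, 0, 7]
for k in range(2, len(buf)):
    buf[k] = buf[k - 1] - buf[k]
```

k=2: buf[2] = 2-1 = 1 → [9, 2, 1, 1, 9, 7, 0, 7]
k=3: buf[3] = 1-1 = 0 → [9, 2, 1, 0, 9, 7, 0, 7]
k=4: buf[4] = 0-9 = -9 → [9, 2, 1, 0, -9, 7, 0, 7]
k=5: buf[5] = (-9)-7 = -16 → [9, 2, 1, 0, -9, -16, 0, 7]
k=6: buf[6] = (-16)-0 = -16 → [9, 2, 1, 0, -9, -16, -16, 7]
k=7: buf[7] = (-16)-7 = -23 → [9, 2, 1, 0, -9, -16, -16, -23]

[9, 2, 1, 0, -9, -16, -16, -23]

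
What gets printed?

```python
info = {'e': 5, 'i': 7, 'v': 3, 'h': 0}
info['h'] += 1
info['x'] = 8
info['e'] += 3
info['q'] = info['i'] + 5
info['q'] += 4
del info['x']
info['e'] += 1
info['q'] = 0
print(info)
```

{'e': 9, 'i': 7, 'v': 3, 'h': 1, 'q': 0}

info['h'] = 0+1 = 1 → {'e': 5, 'i': 7, 'v': 3, 'h': 1}
info['x'] = 8 → {'e': 5, 'i': 7, 'v': 3, 'h': 1, 'x': 8}
info['e'] = 5+3 = 8 → {'e': 8, 'i': 7, 'v': 3, 'h': 1, 'x': 8}
info['q'] = info['i']+5 = 12 → {'e': 8, 'i': 7, 'v': 3, 'h': 1, 'x': 8, 'q': 12}
info['q'] = 12+4 = 16 → {'e': 8, 'i': 7, 'v': 3, 'h': 1, 'x': 8, 'q': 16}
del 'x' → {'e': 8, 'i': 7, 'v': 3, 'h': 1, 'q': 16}
info['e'] = 8+1 = 9 → {'e': 9, 'i': 7, 'v': 3, 'h': 1, 'q': 16}
info['q'] = 0 → {'e': 9, 'i': 7, 'v': 3, 'h': 1, 'q': 0}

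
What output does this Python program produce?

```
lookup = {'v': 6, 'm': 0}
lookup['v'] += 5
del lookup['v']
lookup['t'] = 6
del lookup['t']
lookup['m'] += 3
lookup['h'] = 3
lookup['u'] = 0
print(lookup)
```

{'m': 3, 'h': 3, 'u': 0}

lookup['v'] = 6+5 = 11 → {'v': 11, 'm': 0}
del 'v' → {'m': 0}
lookup['t'] = 6 → {'m': 0, 't': 6}
del 't' → {'m': 0}
lookup['m'] = 0+3 = 3 → {'m': 3}
lookup['h'] = 3 → {'m': 3, 'h': 3}
lookup['u'] = 0 → {'m': 3, 'h': 3, 'u': 0}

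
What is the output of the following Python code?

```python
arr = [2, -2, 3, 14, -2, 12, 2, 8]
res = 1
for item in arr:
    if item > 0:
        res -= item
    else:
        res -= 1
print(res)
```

item=2: >0, res = 1-2 = -1
item=-2: not >0, res = (-1)-1 = -2
item=3: >0, res = (-2)-3 = -5
item=14: >0, res = (-5)-14 = -19
item=-2: not >0, res = (-19)-1 = -20
item=12: >0, res = (-20)-12 = -32
item=2: >0, res = (-32)-2 = -34
item=8: >0, res = (-34)-8 = -42

-42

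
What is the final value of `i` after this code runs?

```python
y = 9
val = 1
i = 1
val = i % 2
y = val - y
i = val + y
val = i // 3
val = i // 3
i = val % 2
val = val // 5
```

val = 1%2 = 1
y = 1-9 = -8
i = 1+(-8) = -7
val = (-7)//3 = -3
val = (-7)//3 = -3
i = (-3)%2 = 1
val = (-3)//5 = -1

1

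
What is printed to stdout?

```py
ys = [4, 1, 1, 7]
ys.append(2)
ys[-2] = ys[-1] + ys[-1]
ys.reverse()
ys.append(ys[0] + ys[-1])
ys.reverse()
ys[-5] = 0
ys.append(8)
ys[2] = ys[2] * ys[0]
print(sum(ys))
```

append 2 → [4, 1, 1, 7, 2]
ys[-2] = ys[-1]+ys[-1] = 2+2 = 4 → [4, 1, 1, 4, 2]
reverse → [2, 4, 1, 1, 4]
append ys[0]+ys[-1] = 2+4 = 6 → [2, 4, 1, 1, 4, 6]
reverse → [6, 4, 1, 1, 4, 2]
ys[-5] = 0 → [6, 0, 1, 1, 4, 2]
append 8 → [6, 0, 1, 1, 4, 2, 8]
ys[2] = ys[2]*ys[0] = 1*6 = 6 → [6, 0, 6, 1, 4, 2, 8]
sum = 27

27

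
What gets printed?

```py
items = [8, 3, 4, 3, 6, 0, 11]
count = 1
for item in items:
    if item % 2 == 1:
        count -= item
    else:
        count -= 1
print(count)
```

item=8: not odd, count = 1-1 = 0
item=3: odd, count = 0-3 = -3
item=4: not odd, count = (-3)-1 = -4
item=3: odd, count = (-4)-3 = -7
item=6: not odd, count = (-7)-1 = -8
item=0: not odd, count = (-8)-1 = -9
item=11: odd, count = (-9)-11 = -20

-20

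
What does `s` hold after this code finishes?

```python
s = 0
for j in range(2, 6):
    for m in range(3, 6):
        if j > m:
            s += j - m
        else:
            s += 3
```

j=2,m=3: not 2>3, s = 0+3 = 3
j=2,m=4: not 2>4, s = 3+3 = 6
j=2,m=5: not 2>5, s = 6+3 = 9
j=3,m=3: not 3>3, s = 9+3 = 12
j=3,m=4: not 3>4, s = 12+3 = 15
j=3,m=5: not 3>5, s = 15+3 = 18
j=4,m=3: 4>3, s = 18+1 = 19
j=4,m=4: not 4>4, s = 19+3 = 22
j=4,m=5: not 4>5, s = 22+3 = 25
j=5,m=3: 5>3, s = 25+2 = 27
j=5,m=4: 5>4, s = 27+1 = 28
j=5,m=5: not 5>5, s = 28+3 = 31

31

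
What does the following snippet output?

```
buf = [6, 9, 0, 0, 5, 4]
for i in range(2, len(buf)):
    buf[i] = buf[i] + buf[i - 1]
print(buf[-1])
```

18

i=2: buf[2] = 0+9 = 9 → [6, 9, 9, 0, 5, 4]
i=3: buf[3] = 0+9 = 9 → [6, 9, 9, 9, 5, 4]
i=4: buf[4] = 5+9 = 14 → [6, 9, 9, 9, 14, 4]
i=5: buf[5] = 4+14 = 18 → [6, 9, 9, 9, 14, 18]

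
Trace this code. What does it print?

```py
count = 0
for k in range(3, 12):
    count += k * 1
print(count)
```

63

k=3: count = 0+3*1 = 3
k=4: count = 3+4*1 = 7
k=5: count = 7+5*1 = 12
k=6: count = 12+6*1 = 18
k=7: count = 18+7*1 = 25
k=8: count = 25+8*1 = 33
k=9: count = 33+9*1 = 42
k=10: count = 42+10*1 = 52
k=11: count = 52+11*1 = 63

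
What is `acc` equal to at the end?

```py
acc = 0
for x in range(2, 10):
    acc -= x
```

x=2: acc = 0-2 = -2
x=3: acc = (-2)-3 = -5
x=4: acc = (-5)-4 = -9
x=5: acc = (-9)-5 = -14
x=6: acc = (-14)-6 = -20
x=7: acc = (-20)-7 = -27
x=8: acc = (-27)-8 = -35
x=9: acc = (-35)-9 = -44

-44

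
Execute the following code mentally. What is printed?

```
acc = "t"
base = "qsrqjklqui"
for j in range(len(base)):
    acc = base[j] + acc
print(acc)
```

iuqlkjqrsqt

j=0: prepend 'q' → 'qt'
j=1: prepend 's' → 'sqt'
j=2: prepend 'r' → 'rsqt'
j=3: prepend 'q' → 'qrsqt'
j=4: prepend 'j' → 'jqrsqt'
j=5: prepend 'k' → 'kjqrsqt'
j=6: prepend 'l' → 'lkjqrsqt'
j=7: prepend 'q' → 'qlkjqrsqt'
j=8: prepend 'u' → 'uqlkjqrsqt'
j=9: prepend 'i' → 'iuqlkjqrsqt'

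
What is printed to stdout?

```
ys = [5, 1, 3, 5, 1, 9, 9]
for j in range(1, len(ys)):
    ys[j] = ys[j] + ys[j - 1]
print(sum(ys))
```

j=1: ys[1] = 1+5 = 6 → [5, 6, 3, 5, 1, 9, 9]
j=2: ys[2] = 3+6 = 9 → [5, 6, 9, 5, 1, 9, 9]
j=3: ys[3] = 5+9 = 14 → [5, 6, 9, 14, 1, 9, 9]
j=4: ys[4] = 1+14 = 15 → [5, 6, 9, 14, 15, 9, 9]
j=5: ys[5] = 9+15 = 24 → [5, 6, 9, 14, 15, 24, 9]
j=6: ys[6] = 9+24 = 33 → [5, 6, 9, 14, 15, 24, 33]
sum = 106

106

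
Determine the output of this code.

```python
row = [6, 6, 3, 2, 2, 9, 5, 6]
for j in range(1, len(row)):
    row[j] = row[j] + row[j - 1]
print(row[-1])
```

39

j=1: row[1] = 6+6 = 12 → [6, 12, 3, 2, 2, 9, 5, 6]
j=2: row[2] = 3+12 = 15 → [6, 12, 15, 2, 2, 9, 5, 6]
j=3: row[3] = 2+15 = 17 → [6, 12, 15, 17, 2, 9, 5, 6]
j=4: row[4] = 2+17 = 19 → [6, 12, 15, 17, 19, 9, 5, 6]
j=5: row[5] = 9+19 = 28 → [6, 12, 15, 17, 19, 28, 5, 6]
j=6: row[6] = 5+28 = 33 → [6, 12, 15, 17, 19, 28, 33, 6]
j=7: row[7] = 6+33 = 39 → [6, 12, 15, 17, 19, 28, 33, 39]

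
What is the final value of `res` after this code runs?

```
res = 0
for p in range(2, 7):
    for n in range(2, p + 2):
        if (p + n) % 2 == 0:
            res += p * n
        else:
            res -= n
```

105

p=2,n=2: even sum, res = 0+4 = 4
p=2,n=3: odd sum, res = 4-3 = 1
p=3,n=2: odd sum, res = 1-2 = -1
p=3,n=3: even sum, res = (-1)+9 = 8
p=3,n=4: odd sum, res = 8-4 = 4
p=4,n=2: even sum, res = 4+8 = 12
p=4,n=3: odd sum, res = 12-3 = 9
p=4,n=4: even sum, res = 9+16 = 25
p=4,n=5: odd sum, res = 25-5 = 20
p=5,n=2: odd sum, res = 20-2 = 18
p=5,n=3: even sum, res = 18+15 = 33
p=5,n=4: odd sum, res = 33-4 = 29
p=5,n=5: even sum, res = 29+25 = 54
p=5,n=6: odd sum, res = 54-6 = 48
p=6,n=2: even sum, res = 48+12 = 60
p=6,n=3: odd sum, res = 60-3 = 57
p=6,n=4: even sum, res = 57+24 = 81
p=6,n=5: odd sum, res = 81-5 = 76
p=6,n=6: even sum, res = 76+36 = 112
p=6,n=7: odd sum, res = 112-7 = 105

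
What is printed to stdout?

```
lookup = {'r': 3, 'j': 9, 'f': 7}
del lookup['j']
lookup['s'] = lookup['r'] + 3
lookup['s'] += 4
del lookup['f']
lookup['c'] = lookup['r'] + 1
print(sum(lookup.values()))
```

del 'j' → {'r': 3, 'f': 7}
lookup['s'] = lookup['r']+3 = 6 → {'r': 3, 'f': 7, 's': 6}
lookup['s'] = 6+4 = 10 → {'r': 3, 'f': 7, 's': 10}
del 'f' → {'r': 3, 's': 10}
lookup['c'] = lookup['r']+1 = 4 → {'r': 3, 's': 10, 'c': 4}
sum of values = 17

17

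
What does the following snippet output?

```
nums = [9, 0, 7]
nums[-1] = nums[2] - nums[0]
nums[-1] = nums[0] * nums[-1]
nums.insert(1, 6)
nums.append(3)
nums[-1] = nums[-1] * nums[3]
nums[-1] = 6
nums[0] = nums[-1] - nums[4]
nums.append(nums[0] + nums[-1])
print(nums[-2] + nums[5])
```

12

nums[-1] = nums[2]-nums[0] = 7-9 = -2 → [9, 0, -2]
nums[-1] = nums[0]*nums[-1] = 9*(-2) = -18 → [9, 0, -18]
insert 6 at 1 → [9, 6, 0, -18]
append 3 → [9, 6, 0, -18, 3]
nums[-1] = nums[-1]*nums[3] = 3*(-18) = -54 → [9, 6, 0, -18, -54]
nums[-1] = 6 → [9, 6, 0, -18, 6]
nums[0] = nums[-1]-nums[4] = 6-6 = 0 → [0, 6, 0, -18, 6]
append nums[0]+nums[-1] = 0+6 = 6 → [0, 6, 0, -18, 6, 6]
nums[-2]+nums[5] = 6+6 = 12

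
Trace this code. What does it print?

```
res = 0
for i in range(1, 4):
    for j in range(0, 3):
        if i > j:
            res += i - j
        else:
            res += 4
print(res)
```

i=1,j=0: 1>0, res = 0+1 = 1
i=1,j=1: not 1>1, res = 1+4 = 5
i=1,j=2: not 1>2, res = 5+4 = 9
i=2,j=0: 2>0, res = 9+2 = 11
i=2,j=1: 2>1, res = 11+1 = 12
i=2,j=2: not 2>2, res = 12+4 = 16
i=3,j=0: 3>0, res = 16+3 = 19
i=3,j=1: 3>1, res = 19+2 = 21
i=3,j=2: 3>2, res = 21+1 = 22

22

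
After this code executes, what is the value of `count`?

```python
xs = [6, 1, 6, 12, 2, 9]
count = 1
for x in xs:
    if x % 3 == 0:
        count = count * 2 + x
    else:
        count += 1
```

131

x=6: %3==0, count = 1*2+6 = 8
x=1: not %3==0, count = 8+1 = 9
x=6: %3==0, count = 9*2+6 = 24
x=12: %3==0, count = 24*2+12 = 60
x=2: not %3==0, count = 60+1 = 61
x=9: %3==0, count = 61*2+9 = 131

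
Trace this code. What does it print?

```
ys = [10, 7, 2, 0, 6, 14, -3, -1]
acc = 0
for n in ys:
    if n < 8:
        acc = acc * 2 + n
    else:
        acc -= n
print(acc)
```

-423

n=10: not <8, acc = 0-10 = -10
n=7: <8, acc = (-10)*2+7 = -13
n=2: <8, acc = (-13)*2+2 = -24
n=0: <8, acc = (-24)*2+0 = -48
n=6: <8, acc = (-48)*2+6 = -90
n=14: not <8, acc = (-90)-14 = -104
n=-3: <8, acc = (-104)*2+(-3) = -211
n=-1: <8, acc = (-211)*2+(-1) = -423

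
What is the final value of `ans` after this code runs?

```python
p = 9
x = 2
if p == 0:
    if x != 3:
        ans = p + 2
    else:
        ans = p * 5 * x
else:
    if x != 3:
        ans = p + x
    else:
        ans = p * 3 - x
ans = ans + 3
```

14

p=9, x=2
p == 0 is False; x != 3 is True
→ ans = p + x = 11
ans = 11+3 = 14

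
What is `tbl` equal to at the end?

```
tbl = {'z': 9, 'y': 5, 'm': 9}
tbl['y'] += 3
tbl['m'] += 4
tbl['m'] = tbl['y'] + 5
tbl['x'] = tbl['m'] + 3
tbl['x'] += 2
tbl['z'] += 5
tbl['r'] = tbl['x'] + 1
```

tbl['y'] = 5+3 = 8 → {'z': 9, 'y': 8, 'm': 9}
tbl['m'] = 9+4 = 13 → {'z': 9, 'y': 8, 'm': 13}
tbl['m'] = tbl['y']+5 = 13 → {'z': 9, 'y': 8, 'm': 13}
tbl['x'] = tbl['m']+3 = 16 → {'z': 9, 'y': 8, 'm': 13, 'x': 16}
tbl['x'] = 16+2 = 18 → {'z': 9, 'y': 8, 'm': 13, 'x': 18}
tbl['z'] = 9+5 = 14 → {'z': 14, 'y': 8, 'm': 13, 'x': 18}
tbl['r'] = tbl['x']+1 = 19 → {'z': 14, 'y': 8, 'm': 13, 'x': 18, 'r': 19}

{'z': 14, 'y': 8, 'm': 13, 'x': 18, 'r': 19}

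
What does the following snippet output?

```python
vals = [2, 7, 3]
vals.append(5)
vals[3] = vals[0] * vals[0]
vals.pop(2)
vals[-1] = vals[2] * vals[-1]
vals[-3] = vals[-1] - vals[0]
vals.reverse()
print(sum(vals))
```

37

append 5 → [2, 7, 3, 5]
vals[3] = vals[0]*vals[0] = 2*2 = 4 → [2, 7, 3, 4]
pop(2) removes 3 → [2, 7, 4]
vals[-1] = vals[2]*vals[-1] = 4*4 = 16 → [2, 7, 16]
vals[-3] = vals[-1]-vals[0] = 16-2 = 14 → [14, 7, 16]
reverse → [16, 7, 14]
sum = 37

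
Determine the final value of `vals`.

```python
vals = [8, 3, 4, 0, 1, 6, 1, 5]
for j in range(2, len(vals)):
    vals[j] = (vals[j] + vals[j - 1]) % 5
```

[8, 3, 2, 2, 3, 4, 0, 0]

j=2: vals[2] = (4+3)%5 = 2 → [8, 3, 2, 0, 1, 6, 1, 5]
j=3: vals[3] = (0+2)%5 = 2 → [8, 3, 2, 2, 1, 6, 1, 5]
j=4: vals[4] = (1+2)%5 = 3 → [8, 3, 2, 2, 3, 6, 1, 5]
j=5: vals[5] = (6+3)%5 = 4 → [8, 3, 2, 2, 3, 4, 1, 5]
j=6: vals[6] = (1+4)%5 = 0 → [8, 3, 2, 2, 3, 4, 0, 5]
j=7: vals[7] = (5+0)%5 = 0 → [8, 3, 2, 2, 3, 4, 0, 0]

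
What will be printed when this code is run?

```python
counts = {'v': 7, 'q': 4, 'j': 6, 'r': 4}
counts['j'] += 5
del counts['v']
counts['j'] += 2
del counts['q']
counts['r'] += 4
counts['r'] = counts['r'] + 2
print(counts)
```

{'j': 13, 'r': 10}

counts['j'] = 6+5 = 11 → {'v': 7, 'q': 4, 'j': 11, 'r': 4}
del 'v' → {'q': 4, 'j': 11, 'r': 4}
counts['j'] = 11+2 = 13 → {'q': 4, 'j': 13, 'r': 4}
del 'q' → {'j': 13, 'r': 4}
counts['r'] = 4+4 = 8 → {'j': 13, 'r': 8}
counts['r'] = counts['r']+2 = 10 → {'j': 13, 'r': 10}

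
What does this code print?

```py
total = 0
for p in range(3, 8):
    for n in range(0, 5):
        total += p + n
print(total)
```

175

p=3,n=0: total = 0+3 = 3
p=3,n=1: total = 3+4 = 7
p=3,n=2: total = 7+5 = 12
p=3,n=3: total = 12+6 = 18
p=3,n=4: total = 18+7 = 25
p=4,n=0: total = 25+4 = 29
p=4,n=1: total = 29+5 = 34
p=4,n=2: total = 34+6 = 40
p=4,n=3: total = 40+7 = 47
p=4,n=4: total = 47+8 = 55
p=5,n=0: total = 55+5 = 60
p=5,n=1: total = 60+6 = 66
p=5,n=2: total = 66+7 = 73
p=5,n=3: total = 73+8 = 81
p=5,n=4: total = 81+9 = 90
p=6,n=0: total = 90+6 = 96
p=6,n=1: total = 96+7 = 103
p=6,n=2: total = 103+8 = 111
p=6,n=3: total = 111+9 = 120
p=6,n=4: total = 120+10 = 130
p=7,n=0: total = 130+7 = 137
p=7,n=1: total = 137+8 = 145
p=7,n=2: total = 145+9 = 154
p=7,n=3: total = 154+10 = 164
p=7,n=4: total = 164+11 = 175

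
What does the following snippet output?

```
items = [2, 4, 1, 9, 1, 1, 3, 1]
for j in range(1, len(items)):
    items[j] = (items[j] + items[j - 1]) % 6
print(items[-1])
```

j=1: items[1] = (4+2)%6 = 0 → [2, 0, 1, 9, 1, 1, 3, 1]
j=2: items[2] = (1+0)%6 = 1 → [2, 0, 1, 9, 1, 1, 3, 1]
j=3: items[3] = (9+1)%6 = 4 → [2, 0, 1, 4, 1, 1, 3, 1]
j=4: items[4] = (1+4)%6 = 5 → [2, 0, 1, 4, 5, 1, 3, 1]
j=5: items[5] = (1+5)%6 = 0 → [2, 0, 1, 4, 5, 0, 3, 1]
j=6: items[6] = (3+0)%6 = 3 → [2, 0, 1, 4, 5, 0, 3, 1]
j=7: items[7] = (1+3)%6 = 4 → [2, 0, 1, 4, 5, 0, 3, 4]

4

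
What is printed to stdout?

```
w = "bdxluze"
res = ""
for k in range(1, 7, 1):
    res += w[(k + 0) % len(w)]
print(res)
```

k=1: add w[1]='d' → 'd'
k=2: add w[2]='x' → 'dx'
k=3: add w[3]='l' → 'dxl'
k=4: add w[4]='u' → 'dxlu'
k=5: add w[5]='z' → 'dxluz'
k=6: add w[6]='e' → 'dxluze'

dxluze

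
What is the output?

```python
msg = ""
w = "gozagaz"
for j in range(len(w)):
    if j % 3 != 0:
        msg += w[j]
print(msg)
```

ozga

j=0: skip
j=1: add 'o' → 'o'
j=2: add 'z' → 'oz'
j=3: skip
j=4: add 'g' → 'ozg'
j=5: add 'a' → 'ozga'
j=6: skip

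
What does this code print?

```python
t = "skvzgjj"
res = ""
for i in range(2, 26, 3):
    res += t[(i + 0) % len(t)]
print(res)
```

vjkgszjv

i=2: add t[2]='v' → 'v'
i=5: add t[5]='j' → 'vj'
i=8: add t[1]='k' → 'vjk'
i=11: add t[4]='g' → 'vjkg'
i=14: add t[0]='s' → 'vjkgs'
i=17: add t[3]='z' → 'vjkgsz'
i=20: add t[6]='j' → 'vjkgszj'
i=23: add t[2]='v' → 'vjkgszjv'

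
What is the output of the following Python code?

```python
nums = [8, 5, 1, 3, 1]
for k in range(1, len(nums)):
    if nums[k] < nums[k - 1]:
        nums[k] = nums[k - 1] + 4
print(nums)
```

[8, 12, 16, 20, 24]

k=1: 5<8, nums[1] = 8+4 = 12 → [8, 12, 1, 3, 1]
k=2: 1<12, nums[2] = 12+4 = 16 → [8, 12, 16, 3, 1]
k=3: 3<16, nums[3] = 16+4 = 20 → [8, 12, 16, 20, 1]
k=4: 1<20, nums[4] = 20+4 = 24 → [8, 12, 16, 20, 24]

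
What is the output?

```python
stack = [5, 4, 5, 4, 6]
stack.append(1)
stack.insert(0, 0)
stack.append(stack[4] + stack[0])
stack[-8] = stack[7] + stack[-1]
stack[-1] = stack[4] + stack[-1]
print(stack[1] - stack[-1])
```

append 1 → [5, 4, 5, 4, 6, 1]
insert 0 at 0 → [0, 5, 4, 5, 4, 6, 1]
append stack[4]+stack[0] = 4+0 = 4 → [0, 5, 4, 5, 4, 6, 1, 4]
stack[-8] = stack[7]+stack[-1] = 4+4 = 8 → [8, 5, 4, 5, 4, 6, 1, 4]
stack[-1] = stack[4]+stack[-1] = 4+4 = 8 → [8, 5, 4, 5, 4, 6, 1, 8]
stack[1]-stack[-1] = 5-8 = -3

-3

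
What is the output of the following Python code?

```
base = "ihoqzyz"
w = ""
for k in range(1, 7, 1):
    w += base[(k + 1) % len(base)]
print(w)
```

oqzyzi

k=1: add base[2]='o' → 'o'
k=2: add base[3]='q' → 'oq'
k=3: add base[4]='z' → 'oqz'
k=4: add base[5]='y' → 'oqzy'
k=5: add base[6]='z' → 'oqzyz'
k=6: add base[0]='i' → 'oqzyzi'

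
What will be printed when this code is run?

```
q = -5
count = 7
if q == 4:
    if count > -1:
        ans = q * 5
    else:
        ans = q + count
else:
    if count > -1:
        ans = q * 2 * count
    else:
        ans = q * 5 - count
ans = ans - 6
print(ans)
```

q=-5, count=7
q == 4 is False; count > -1 is True
→ ans = q * 2 * count = -70
ans = (-70)-6 = -76

-76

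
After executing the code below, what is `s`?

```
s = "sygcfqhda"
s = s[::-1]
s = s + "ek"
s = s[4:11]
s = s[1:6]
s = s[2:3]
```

reverse → 'adhqfcgys'
+ 'ek' → 'adhqfcgysek'
slice [4:11] → 'fcgysek'
slice [1:6] → 'cgyse'
slice [2:3] → 'y'

'y'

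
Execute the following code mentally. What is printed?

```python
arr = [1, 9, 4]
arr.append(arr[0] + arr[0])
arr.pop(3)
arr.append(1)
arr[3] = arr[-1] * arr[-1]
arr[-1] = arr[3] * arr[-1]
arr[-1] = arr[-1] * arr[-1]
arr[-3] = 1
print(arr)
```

[1, 1, 4, 1]

append arr[0]+arr[0] = 1+1 = 2 → [1, 9, 4, 2]
pop(3) removes 2 → [1, 9, 4]
append 1 → [1, 9, 4, 1]
arr[3] = arr[-1]*arr[-1] = 1*1 = 1 → [1, 9, 4, 1]
arr[-1] = arr[3]*arr[-1] = 1*1 = 1 → [1, 9, 4, 1]
arr[-1] = arr[-1]*arr[-1] = 1*1 = 1 → [1, 9, 4, 1]
arr[-3] = 1 → [1, 1, 4, 1]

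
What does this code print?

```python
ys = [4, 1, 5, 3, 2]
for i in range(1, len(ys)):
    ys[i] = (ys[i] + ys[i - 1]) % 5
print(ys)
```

i=1: ys[1] = (1+4)%5 = 0 → [4, 0, 5, 3, 2]
i=2: ys[2] = (5+0)%5 = 0 → [4, 0, 0, 3, 2]
i=3: ys[3] = (3+0)%5 = 3 → [4, 0, 0, 3, 2]
i=4: ys[4] = (2+3)%5 = 0 → [4, 0, 0, 3, 0]

[4, 0, 0, 3, 0]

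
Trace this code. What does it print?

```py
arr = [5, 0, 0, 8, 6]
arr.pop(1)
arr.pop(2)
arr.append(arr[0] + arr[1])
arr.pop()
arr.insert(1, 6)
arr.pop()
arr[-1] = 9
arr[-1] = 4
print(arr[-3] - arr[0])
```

0

pop(1) removes 0 → [5, 0, 8, 6]
pop(2) removes 8 → [5, 0, 6]
append arr[0]+arr[1] = 5+0 = 5 → [5, 0, 6, 5]
pop() removes 5 → [5, 0, 6]
insert 6 at 1 → [5, 6, 0, 6]
pop() removes 6 → [5, 6, 0]
arr[-1] = 9 → [5, 6, 9]
arr[-1] = 4 → [5, 6, 4]
arr[-3]-arr[0] = 5-5 = 0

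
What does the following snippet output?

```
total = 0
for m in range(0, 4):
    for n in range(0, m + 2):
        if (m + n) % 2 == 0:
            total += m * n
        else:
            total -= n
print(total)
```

4

m=0,n=0: even sum, total = 0+0 = 0
m=0,n=1: odd sum, total = 0-1 = -1
m=1,n=0: odd sum, total = (-1)-0 = -1
m=1,n=1: even sum, total = (-1)+1 = 0
m=1,n=2: odd sum, total = 0-2 = -2
m=2,n=0: even sum, total = (-2)+0 = -2
m=2,n=1: odd sum, total = (-2)-1 = -3
m=2,n=2: even sum, total = (-3)+4 = 1
m=2,n=3: odd sum, total = 1-3 = -2
m=3,n=0: odd sum, total = (-2)-0 = -2
m=3,n=1: even sum, total = (-2)+3 = 1
m=3,n=2: odd sum, total = 1-2 = -1
m=3,n=3: even sum, total = (-1)+9 = 8
m=3,n=4: odd sum, total = 8-4 = 4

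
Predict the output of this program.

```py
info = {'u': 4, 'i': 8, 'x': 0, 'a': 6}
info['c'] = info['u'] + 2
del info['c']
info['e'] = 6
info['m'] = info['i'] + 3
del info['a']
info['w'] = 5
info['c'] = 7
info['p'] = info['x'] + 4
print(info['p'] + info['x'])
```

info['c'] = info['u']+2 = 6 → {'u': 4, 'i': 8, 'x': 0, 'a': 6, 'c': 6}
del 'c' → {'u': 4, 'i': 8, 'x': 0, 'a': 6}
info['e'] = 6 → {'u': 4, 'i': 8, 'x': 0, 'a': 6, 'e': 6}
info['m'] = info['i']+3 = 11 → {'u': 4, 'i': 8, 'x': 0, 'a': 6, 'e': 6, 'm': 11}
del 'a' → {'u': 4, 'i': 8, 'x': 0, 'e': 6, 'm': 11}
info['w'] = 5 → {'u': 4, 'i': 8, 'x': 0, 'e': 6, 'm': 11, 'w': 5}
info['c'] = 7 → {'u': 4, 'i': 8, 'x': 0, 'e': 6, 'm': 11, 'w': 5, 'c': 7}
info['p'] = info['x']+4 = 4 → {'u': 4, 'i': 8, 'x': 0, 'e': 6, 'm': 11, 'w': 5, 'c': 7, 'p': 4}
info['p']+info['x'] = 4+0 = 4

4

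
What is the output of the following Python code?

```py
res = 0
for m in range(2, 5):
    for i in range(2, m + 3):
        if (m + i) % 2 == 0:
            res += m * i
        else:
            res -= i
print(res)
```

m=2,i=2: even sum, res = 0+4 = 4
m=2,i=3: odd sum, res = 4-3 = 1
m=2,i=4: even sum, res = 1+8 = 9
m=3,i=2: odd sum, res = 9-2 = 7
m=3,i=3: even sum, res = 7+9 = 16
m=3,i=4: odd sum, res = 16-4 = 12
m=3,i=5: even sum, res = 12+15 = 27
m=4,i=2: even sum, res = 27+8 = 35
m=4,i=3: odd sum, res = 35-3 = 32
m=4,i=4: even sum, res = 32+16 = 48
m=4,i=5: odd sum, res = 48-5 = 43
m=4,i=6: even sum, res = 43+24 = 67

67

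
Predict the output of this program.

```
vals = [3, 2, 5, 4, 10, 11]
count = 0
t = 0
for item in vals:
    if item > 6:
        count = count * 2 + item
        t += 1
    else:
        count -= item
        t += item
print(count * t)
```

-400

item=3: not >6, count = 0-3 = -3; t=3
item=2: not >6, count = (-3)-2 = -5; t=5
item=5: not >6, count = (-5)-5 = -10; t=10
item=4: not >6, count = (-10)-4 = -14; t=14
item=10: >6, count = (-14)*2+10 = -18; t=15
item=11: >6, count = (-18)*2+11 = -25; t=16
count*t = (-25)*16 = -400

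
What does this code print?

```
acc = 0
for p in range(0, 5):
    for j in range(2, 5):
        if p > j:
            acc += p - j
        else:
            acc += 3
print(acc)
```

p=0,j=2: not 0>2, acc = 0+3 = 3
p=0,j=3: not 0>3, acc = 3+3 = 6
p=0,j=4: not 0>4, acc = 6+3 = 9
p=1,j=2: not 1>2, acc = 9+3 = 12
p=1,j=3: not 1>3, acc = 12+3 = 15
p=1,j=4: not 1>4, acc = 15+3 = 18
p=2,j=2: not 2>2, acc = 18+3 = 21
p=2,j=3: not 2>3, acc = 21+3 = 24
p=2,j=4: not 2>4, acc = 24+3 = 27
p=3,j=2: 3>2, acc = 27+1 = 28
p=3,j=3: not 3>3, acc = 28+3 = 31
p=3,j=4: not 3>4, acc = 31+3 = 34
p=4,j=2: 4>2, acc = 34+2 = 36
p=4,j=3: 4>3, acc = 36+1 = 37
p=4,j=4: not 4>4, acc = 37+3 = 40

40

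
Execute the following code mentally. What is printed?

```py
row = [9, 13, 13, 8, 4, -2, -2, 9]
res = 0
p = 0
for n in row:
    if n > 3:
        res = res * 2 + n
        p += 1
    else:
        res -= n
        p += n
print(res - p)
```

655

n=9: >3, res = 0*2+9 = 9; p=1
n=13: >3, res = 9*2+13 = 31; p=2
n=13: >3, res = 31*2+13 = 75; p=3
n=8: >3, res = 75*2+8 = 158; p=4
n=4: >3, res = 158*2+4 = 320; p=5
n=-2: not >3, res = 320-(-2) = 322; p=3
n=-2: not >3, res = 322-(-2) = 324; p=1
n=9: >3, res = 324*2+9 = 657; p=2
res-p = 657-2 = 655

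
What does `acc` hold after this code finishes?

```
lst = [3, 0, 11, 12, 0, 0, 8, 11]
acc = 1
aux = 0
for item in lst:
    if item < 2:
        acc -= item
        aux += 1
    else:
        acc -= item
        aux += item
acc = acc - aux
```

item=3: not <2, acc = 1-3 = -2; aux=3
item=0: <2, acc = (-2)-0 = -2; aux=4
item=11: not <2, acc = (-2)-11 = -13; aux=15
item=12: not <2, acc = (-13)-12 = -25; aux=27
item=0: <2, acc = (-25)-0 = -25; aux=28
item=0: <2, acc = (-25)-0 = -25; aux=29
item=8: not <2, acc = (-25)-8 = -33; aux=37
item=11: not <2, acc = (-33)-11 = -44; aux=48
acc-aux = (-44)-48 = -92

-92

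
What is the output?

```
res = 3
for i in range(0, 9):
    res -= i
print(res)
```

i=0: res = 3-0 = 3
i=1: res = 3-1 = 2
i=2: res = 2-2 = 0
i=3: res = 0-3 = -3
i=4: res = (-3)-4 = -7
i=5: res = (-7)-5 = -12
i=6: res = (-12)-6 = -18
i=7: res = (-18)-7 = -25
i=8: res = (-25)-8 = -33

-33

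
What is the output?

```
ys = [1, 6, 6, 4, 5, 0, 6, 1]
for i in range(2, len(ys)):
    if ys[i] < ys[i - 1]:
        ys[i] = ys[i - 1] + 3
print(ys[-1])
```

21

i=2: 6>=6, unchanged → [1, 6, 6, 4, 5, 0, 6, 1]
i=3: 4<6, ys[3] = 6+3 = 9 → [1, 6, 6, 9, 5, 0, 6, 1]
i=4: 5<9, ys[4] = 9+3 = 12 → [1, 6, 6, 9, 12, 0, 6, 1]
i=5: 0<12, ys[5] = 12+3 = 15 → [1, 6, 6, 9, 12, 15, 6, 1]
i=6: 6<15, ys[6] = 15+3 = 18 → [1, 6, 6, 9, 12, 15, 18, 1]
i=7: 1<18, ys[7] = 18+3 = 21 → [1, 6, 6, 9, 12, 15, 18, 21]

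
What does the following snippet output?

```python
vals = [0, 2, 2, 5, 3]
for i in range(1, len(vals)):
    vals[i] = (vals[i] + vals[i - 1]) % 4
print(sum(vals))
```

3

i=1: vals[1] = (2+0)%4 = 2 → [0, 2, 2, 5, 3]
i=2: vals[2] = (2+2)%4 = 0 → [0, 2, 0, 5, 3]
i=3: vals[3] = (5+0)%4 = 1 → [0, 2, 0, 1, 3]
i=4: vals[4] = (3+1)%4 = 0 → [0, 2, 0, 1, 0]
sum = 3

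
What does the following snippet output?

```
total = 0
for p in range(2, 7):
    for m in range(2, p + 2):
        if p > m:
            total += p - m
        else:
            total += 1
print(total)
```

p=2,m=2: not 2>2, total = 0+1 = 1
p=2,m=3: not 2>3, total = 1+1 = 2
p=3,m=2: 3>2, total = 2+1 = 3
p=3,m=3: not 3>3, total = 3+1 = 4
p=3,m=4: not 3>4, total = 4+1 = 5
p=4,m=2: 4>2, total = 5+2 = 7
p=4,m=3: 4>3, total = 7+1 = 8
p=4,m=4: not 4>4, total = 8+1 = 9
p=4,m=5: not 4>5, total = 9+1 = 10
p=5,m=2: 5>2, total = 10+3 = 13
p=5,m=3: 5>3, total = 13+2 = 15
p=5,m=4: 5>4, total = 15+1 = 16
p=5,m=5: not 5>5, total = 16+1 = 17
p=5,m=6: not 5>6, total = 17+1 = 18
p=6,m=2: 6>2, total = 18+4 = 22
p=6,m=3: 6>3, total = 22+3 = 25
p=6,m=4: 6>4, total = 25+2 = 27
p=6,m=5: 6>5, total = 27+1 = 28
p=6,m=6: not 6>6, total = 28+1 = 29
p=6,m=7: not 6>7, total = 29+1 = 30

30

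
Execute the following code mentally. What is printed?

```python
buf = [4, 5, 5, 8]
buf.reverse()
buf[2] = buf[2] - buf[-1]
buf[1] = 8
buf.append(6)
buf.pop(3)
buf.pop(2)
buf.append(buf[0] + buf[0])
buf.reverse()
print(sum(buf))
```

reverse → [8, 5, 5, 4]
buf[2] = buf[2]-buf[-1] = 5-4 = 1 → [8, 5, 1, 4]
buf[1] = 8 → [8, 8, 1, 4]
append 6 → [8, 8, 1, 4, 6]
pop(3) removes 4 → [8, 8, 1, 6]
pop(2) removes 1 → [8, 8, 6]
append buf[0]+buf[0] = 8+8 = 16 → [8, 8, 6, 16]
reverse → [16, 6, 8, 8]
sum = 38

38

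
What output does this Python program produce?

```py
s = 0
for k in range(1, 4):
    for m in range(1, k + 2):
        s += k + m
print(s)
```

k=1,m=1: s = 0+2 = 2
k=1,m=2: s = 2+3 = 5
k=2,m=1: s = 5+3 = 8
k=2,m=2: s = 8+4 = 12
k=2,m=3: s = 12+5 = 17
k=3,m=1: s = 17+4 = 21
k=3,m=2: s = 21+5 = 26
k=3,m=3: s = 26+6 = 32
k=3,m=4: s = 32+7 = 39

39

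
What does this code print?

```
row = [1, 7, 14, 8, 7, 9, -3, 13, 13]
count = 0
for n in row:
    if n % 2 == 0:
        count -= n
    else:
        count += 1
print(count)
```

n=1: not even, count = 0+1 = 1
n=7: not even, count = 1+1 = 2
n=14: even, count = 2-14 = -12
n=8: even, count = (-12)-8 = -20
n=7: not even, count = (-20)+1 = -19
n=9: not even, count = (-19)+1 = -18
n=-3: not even, count = (-18)+1 = -17
n=13: not even, count = (-17)+1 = -16
n=13: not even, count = (-16)+1 = -15

-15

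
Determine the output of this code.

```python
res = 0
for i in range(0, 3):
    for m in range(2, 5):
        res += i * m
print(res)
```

i=0,m=2: res = 0+0 = 0
i=0,m=3: res = 0+0 = 0
i=0,m=4: res = 0+0 = 0
i=1,m=2: res = 0+2 = 2
i=1,m=3: res = 2+3 = 5
i=1,m=4: res = 5+4 = 9
i=2,m=2: res = 9+4 = 13
i=2,m=3: res = 13+6 = 19
i=2,m=4: res = 19+8 = 27

27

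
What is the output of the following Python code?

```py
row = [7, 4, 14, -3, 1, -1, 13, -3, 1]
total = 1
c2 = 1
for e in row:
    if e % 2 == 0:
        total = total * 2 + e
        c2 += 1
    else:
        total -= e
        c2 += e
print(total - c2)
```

e=7: not even, total = 1-7 = -6; c2=8
e=4: even, total = (-6)*2+4 = -8; c2=9
e=14: even, total = (-8)*2+14 = -2; c2=10
e=-3: not even, total = (-2)-(-3) = 1; c2=7
e=1: not even, total = 1-1 = 0; c2=8
e=-1: not even, total = 0-(-1) = 1; c2=7
e=13: not even, total = 1-13 = -12; c2=20
e=-3: not even, total = (-12)-(-3) = -9; c2=17
e=1: not even, total = (-9)-1 = -10; c2=18
total-c2 = (-10)-18 = -28

-28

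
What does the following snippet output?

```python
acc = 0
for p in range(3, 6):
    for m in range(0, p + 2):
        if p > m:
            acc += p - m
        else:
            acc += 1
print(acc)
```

37

p=3,m=0: 3>0, acc = 0+3 = 3
p=3,m=1: 3>1, acc = 3+2 = 5
p=3,m=2: 3>2, acc = 5+1 = 6
p=3,m=3: not 3>3, acc = 6+1 = 7
p=3,m=4: not 3>4, acc = 7+1 = 8
p=4,m=0: 4>0, acc = 8+4 = 12
p=4,m=1: 4>1, acc = 12+3 = 15
p=4,m=2: 4>2, acc = 15+2 = 17
p=4,m=3: 4>3, acc = 17+1 = 18
p=4,m=4: not 4>4, acc = 18+1 = 19
p=4,m=5: not 4>5, acc = 19+1 = 20
p=5,m=0: 5>0, acc = 20+5 = 25
p=5,m=1: 5>1, acc = 25+4 = 29
p=5,m=2: 5>2, acc = 29+3 = 32
p=5,m=3: 5>3, acc = 32+2 = 34
p=5,m=4: 5>4, acc = 34+1 = 35
p=5,m=5: not 5>5, acc = 35+1 = 36
p=5,m=6: not 5>6, acc = 36+1 = 37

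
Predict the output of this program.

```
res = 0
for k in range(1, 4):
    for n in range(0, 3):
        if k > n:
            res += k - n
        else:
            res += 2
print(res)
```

16

k=1,n=0: 1>0, res = 0+1 = 1
k=1,n=1: not 1>1, res = 1+2 = 3
k=1,n=2: not 1>2, res = 3+2 = 5
k=2,n=0: 2>0, res = 5+2 = 7
k=2,n=1: 2>1, res = 7+1 = 8
k=2,n=2: not 2>2, res = 8+2 = 10
k=3,n=0: 3>0, res = 10+3 = 13
k=3,n=1: 3>1, res = 13+2 = 15
k=3,n=2: 3>2, res = 15+1 = 16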